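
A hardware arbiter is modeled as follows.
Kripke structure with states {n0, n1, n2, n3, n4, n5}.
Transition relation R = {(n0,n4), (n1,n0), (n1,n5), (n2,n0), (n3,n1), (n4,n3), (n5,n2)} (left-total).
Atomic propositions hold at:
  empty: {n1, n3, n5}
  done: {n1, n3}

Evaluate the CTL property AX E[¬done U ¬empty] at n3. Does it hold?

No

Sat(¬done) = {n0, n2, n4, n5}
Sat(¬empty) = {n0, n2, n4}
E[¬done U ¬empty]: least fixpoint, start Z0 = Sat(¬empty) = {n0, n2, n4}, add states in Sat(¬done) with some successor in Z. Z1 = {n0, n2, n4, n5}; fixed.
Sat(E[¬done U ¬empty]) = {n0, n2, n4, n5}
Sat(AX E[¬done U ¬empty]) = {s : every successor in {n0, n2, n4, n5}} = {n0, n1, n2, n5}
n3 ∉ Sat(AX E[¬done U ¬empty]) = {n0, n1, n2, n5}, so the formula does not hold at n3.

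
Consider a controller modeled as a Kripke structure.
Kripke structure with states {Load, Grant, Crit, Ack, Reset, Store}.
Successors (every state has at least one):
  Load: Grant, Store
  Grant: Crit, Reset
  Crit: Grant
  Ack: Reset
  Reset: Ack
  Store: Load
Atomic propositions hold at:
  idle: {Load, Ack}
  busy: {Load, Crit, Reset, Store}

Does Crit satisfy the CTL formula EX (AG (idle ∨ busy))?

Sat(idle ∨ busy) = {Load, Crit, Ack, Reset, Store}
AG (idle ∨ busy): greatest fixpoint, start Z0 = {Load, Crit, Ack, Reset, Store}, keep only states in Sat with every successor in Z. Z1 = {Ack, Reset, Store}; Z2 = {Ack, Reset}; fixed.
Sat(AG (idle ∨ busy)) = {Ack, Reset}
Sat(EX (AG (idle ∨ busy))) = {s : some successor in {Ack, Reset}} = {Grant, Ack, Reset}
Crit ∉ Sat(EX (AG (idle ∨ busy))) = {Grant, Ack, Reset}, so the formula does not hold at Crit.

No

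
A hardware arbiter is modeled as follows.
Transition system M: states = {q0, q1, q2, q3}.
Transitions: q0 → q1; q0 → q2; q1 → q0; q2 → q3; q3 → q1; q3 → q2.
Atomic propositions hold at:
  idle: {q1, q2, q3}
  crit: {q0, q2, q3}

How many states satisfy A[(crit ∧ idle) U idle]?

Sat(crit ∧ idle) = {q2, q3}
A[(crit ∧ idle) U idle]: least fixpoint, start Z0 = Sat(idle) = {q1, q2, q3}, add states in Sat(crit ∧ idle) with every successor in Z. Already a fixed point.
Sat(A[(crit ∧ idle) U idle]) = {q1, q2, q3}
|Sat(A[(crit ∧ idle) U idle])| = |{q1, q2, q3}| = 3.

3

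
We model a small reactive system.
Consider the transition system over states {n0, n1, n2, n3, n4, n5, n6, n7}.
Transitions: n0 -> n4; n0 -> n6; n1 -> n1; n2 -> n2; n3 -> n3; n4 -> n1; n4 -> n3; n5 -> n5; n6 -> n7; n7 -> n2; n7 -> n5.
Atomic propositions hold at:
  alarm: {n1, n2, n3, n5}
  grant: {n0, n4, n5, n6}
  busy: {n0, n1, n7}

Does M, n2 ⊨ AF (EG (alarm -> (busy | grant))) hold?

No

Sat(busy | grant) = {n0, n1, n4, n5, n6, n7}
Sat(alarm -> (busy | grant)) = {n0, n1, n4, n5, n6, n7}
EG (alarm -> (busy | grant)): greatest fixpoint, start Z0 = {n0, n1, n4, n5, n6, n7}, keep only states in Sat with some successor in Z. Already a fixed point.
Sat(EG (alarm -> (busy | grant))) = {n0, n1, n4, n5, n6, n7}
AF (EG (alarm -> (busy | grant))): least fixpoint, start Z0 = {n0, n1, n4, n5, n6, n7}, add states with every successor in Z. Already a fixed point.
Sat(AF (EG (alarm -> (busy | grant)))) = {n0, n1, n4, n5, n6, n7}
n2 ∉ Sat(AF (EG (alarm -> (busy | grant)))) = {n0, n1, n4, n5, n6, n7}, so the formula does not hold at n2.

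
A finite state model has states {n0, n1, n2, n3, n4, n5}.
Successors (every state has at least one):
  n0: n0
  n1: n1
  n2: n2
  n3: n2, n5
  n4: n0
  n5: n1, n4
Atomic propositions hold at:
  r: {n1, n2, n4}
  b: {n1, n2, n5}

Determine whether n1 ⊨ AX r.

Sat(AX r) = {s : every successor in {n1, n2, n4}} = {n1, n2, n5}
n1 ∈ Sat(AX r) = {n1, n2, n5}, so the formula holds at n1.

Yes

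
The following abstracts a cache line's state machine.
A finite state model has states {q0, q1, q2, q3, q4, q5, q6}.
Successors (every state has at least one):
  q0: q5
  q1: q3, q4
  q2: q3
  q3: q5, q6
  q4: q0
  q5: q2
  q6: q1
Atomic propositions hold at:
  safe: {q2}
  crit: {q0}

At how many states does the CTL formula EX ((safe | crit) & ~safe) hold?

1

Sat(safe | crit) = {q0, q2}
Sat(~safe) = {q0, q1, q3, q4, q5, q6}
Sat((safe | crit) & ~safe) = {q0}
Sat(EX ((safe | crit) & ~safe)) = {s : some successor in {q0}} = {q4}
|Sat(EX ((safe | crit) & ~safe))| = |{q4}| = 1.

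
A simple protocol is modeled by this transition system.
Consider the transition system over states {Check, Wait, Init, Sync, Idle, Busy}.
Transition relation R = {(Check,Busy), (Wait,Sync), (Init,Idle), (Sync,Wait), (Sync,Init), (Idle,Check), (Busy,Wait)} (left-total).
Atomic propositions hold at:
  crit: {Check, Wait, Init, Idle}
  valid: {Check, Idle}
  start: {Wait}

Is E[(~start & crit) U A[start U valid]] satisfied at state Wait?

No

Sat(~start) = {Check, Init, Sync, Idle, Busy}
Sat(~start & crit) = {Check, Init, Idle}
A[start U valid]: least fixpoint, start Z0 = Sat(valid) = {Check, Idle}, add states in Sat(start) with every successor in Z. Already a fixed point.
Sat(A[start U valid]) = {Check, Idle}
E[(~start & crit) U A[start U valid]]: least fixpoint, start Z0 = Sat(A[start U valid]) = {Check, Idle}, add states in Sat(~start & crit) with some successor in Z. Z1 = {Check, Init, Idle}; fixed.
Sat(E[(~start & crit) U A[start U valid]]) = {Check, Init, Idle}
Wait ∉ Sat(E[(~start & crit) U A[start U valid]]) = {Check, Init, Idle}, so the formula does not hold at Wait.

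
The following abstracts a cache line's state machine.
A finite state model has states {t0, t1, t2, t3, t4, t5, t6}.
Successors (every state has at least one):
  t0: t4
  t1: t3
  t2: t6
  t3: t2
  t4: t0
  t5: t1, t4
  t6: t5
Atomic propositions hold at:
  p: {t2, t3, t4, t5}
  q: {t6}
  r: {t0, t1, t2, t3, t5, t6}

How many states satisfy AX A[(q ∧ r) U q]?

Sat(q ∧ r) = {t6}
A[(q ∧ r) U q]: least fixpoint, start Z0 = Sat(q) = {t6}, add states in Sat(q ∧ r) with every successor in Z. Already a fixed point.
Sat(A[(q ∧ r) U q]) = {t6}
Sat(AX A[(q ∧ r) U q]) = {s : every successor in {t6}} = {t2}
|Sat(AX A[(q ∧ r) U q])| = |{t2}| = 1.

1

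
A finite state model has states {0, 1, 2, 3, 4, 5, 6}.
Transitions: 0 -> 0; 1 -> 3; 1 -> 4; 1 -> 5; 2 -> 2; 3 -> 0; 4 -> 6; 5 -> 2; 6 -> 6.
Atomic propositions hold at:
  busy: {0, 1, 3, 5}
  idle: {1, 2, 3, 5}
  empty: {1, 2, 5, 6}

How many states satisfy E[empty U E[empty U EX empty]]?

5

Sat(EX empty) = {s : some successor in {1, 2, 5, 6}} = {1, 2, 4, 5, 6}
E[empty U EX empty]: least fixpoint, start Z0 = Sat(EX empty) = {1, 2, 4, 5, 6}, add states in Sat(empty) with some successor in Z. Already a fixed point.
Sat(E[empty U EX empty]) = {1, 2, 4, 5, 6}
E[empty U E[empty U EX empty]]: least fixpoint, start Z0 = Sat(E[empty U EX empty]) = {1, 2, 4, 5, 6}, add states in Sat(empty) with some successor in Z. Already a fixed point.
Sat(E[empty U E[empty U EX empty]]) = {1, 2, 4, 5, 6}
|Sat(E[empty U E[empty U EX empty]])| = |{1, 2, 4, 5, 6}| = 5.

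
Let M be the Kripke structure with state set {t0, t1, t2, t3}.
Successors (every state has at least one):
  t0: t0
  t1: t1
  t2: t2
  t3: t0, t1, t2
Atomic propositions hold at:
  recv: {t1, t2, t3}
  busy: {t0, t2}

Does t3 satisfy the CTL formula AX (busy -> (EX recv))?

Sat(EX recv) = {s : some successor in {t1, t2, t3}} = {t1, t2, t3}
Sat(busy -> (EX recv)) = {t1, t2, t3}
Sat(AX (busy -> (EX recv))) = {s : every successor in {t1, t2, t3}} = {t1, t2}
t3 ∉ Sat(AX (busy -> (EX recv))) = {t1, t2}, so the formula does not hold at t3.

No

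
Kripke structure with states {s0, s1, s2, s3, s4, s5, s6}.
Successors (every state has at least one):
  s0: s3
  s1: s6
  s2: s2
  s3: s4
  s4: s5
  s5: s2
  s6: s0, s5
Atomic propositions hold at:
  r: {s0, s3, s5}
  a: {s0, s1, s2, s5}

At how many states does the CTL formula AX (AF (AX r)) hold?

3

Sat(AX r) = {s : every successor in {s0, s3, s5}} = {s0, s4, s6}
AF (AX r): least fixpoint, start Z0 = {s0, s4, s6}, add states with every successor in Z. Z1 = {s0, s1, s3, s4, s6}; fixed.
Sat(AF (AX r)) = {s0, s1, s3, s4, s6}
Sat(AX (AF (AX r))) = {s : every successor in {s0, s1, s3, s4, s6}} = {s0, s1, s3}
|Sat(AX (AF (AX r)))| = |{s0, s1, s3}| = 3.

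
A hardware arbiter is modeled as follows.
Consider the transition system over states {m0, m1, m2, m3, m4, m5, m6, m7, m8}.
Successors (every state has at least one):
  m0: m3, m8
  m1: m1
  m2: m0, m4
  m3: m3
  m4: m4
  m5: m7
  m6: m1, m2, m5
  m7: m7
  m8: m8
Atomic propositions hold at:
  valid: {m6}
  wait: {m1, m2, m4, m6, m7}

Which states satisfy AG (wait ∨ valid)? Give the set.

Sat(wait ∨ valid) = {m1, m2, m4, m6, m7}
AG (wait ∨ valid): greatest fixpoint, start Z0 = {m1, m2, m4, m6, m7}, keep only states in Sat with every successor in Z. Z1 = {m1, m4, m7}; fixed.
Sat(AG (wait ∨ valid)) = {m1, m4, m7}

{m1, m4, m7}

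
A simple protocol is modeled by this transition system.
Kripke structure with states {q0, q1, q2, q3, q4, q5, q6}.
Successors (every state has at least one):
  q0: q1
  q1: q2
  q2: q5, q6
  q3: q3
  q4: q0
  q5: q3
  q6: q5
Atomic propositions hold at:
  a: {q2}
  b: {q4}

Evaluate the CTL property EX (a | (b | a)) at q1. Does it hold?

Yes

Sat(b | a) = {q2, q4}
Sat(a | (b | a)) = {q2, q4}
Sat(EX (a | (b | a))) = {s : some successor in {q2, q4}} = {q1}
q1 ∈ Sat(EX (a | (b | a))) = {q1}, so the formula holds at q1.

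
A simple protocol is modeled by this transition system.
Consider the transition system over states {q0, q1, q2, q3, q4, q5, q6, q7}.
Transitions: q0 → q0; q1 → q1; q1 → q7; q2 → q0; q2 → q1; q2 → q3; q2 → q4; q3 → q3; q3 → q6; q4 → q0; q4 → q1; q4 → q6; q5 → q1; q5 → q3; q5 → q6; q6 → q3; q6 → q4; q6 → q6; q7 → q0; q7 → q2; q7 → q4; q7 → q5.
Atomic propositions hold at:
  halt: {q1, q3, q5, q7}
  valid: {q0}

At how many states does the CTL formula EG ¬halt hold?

4

Sat(¬halt) = {q0, q2, q4, q6}
EG ¬halt: greatest fixpoint, start Z0 = {q0, q2, q4, q6}, keep only states in Sat with some successor in Z. Already a fixed point.
Sat(EG ¬halt) = {q0, q2, q4, q6}
|Sat(EG ¬halt)| = |{q0, q2, q4, q6}| = 4.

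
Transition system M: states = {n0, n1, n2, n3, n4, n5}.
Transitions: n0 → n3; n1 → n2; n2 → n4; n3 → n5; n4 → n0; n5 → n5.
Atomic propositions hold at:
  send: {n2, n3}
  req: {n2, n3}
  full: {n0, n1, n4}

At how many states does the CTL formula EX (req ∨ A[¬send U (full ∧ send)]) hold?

2

Sat(¬send) = {n0, n1, n4, n5}
Sat(full ∧ send) = ∅
A[¬send U (full ∧ send)]: least fixpoint, start Z0 = Sat((full ∧ send)) = ∅, add states in Sat(¬send) with every successor in Z. Already a fixed point.
Sat(A[¬send U (full ∧ send)]) = ∅
Sat(req ∨ A[¬send U (full ∧ send)]) = {n2, n3}
Sat(EX (req ∨ A[¬send U (full ∧ send)])) = {s : some successor in {n2, n3}} = {n0, n1}
|Sat(EX (req ∨ A[¬send U (full ∧ send)]))| = |{n0, n1}| = 2.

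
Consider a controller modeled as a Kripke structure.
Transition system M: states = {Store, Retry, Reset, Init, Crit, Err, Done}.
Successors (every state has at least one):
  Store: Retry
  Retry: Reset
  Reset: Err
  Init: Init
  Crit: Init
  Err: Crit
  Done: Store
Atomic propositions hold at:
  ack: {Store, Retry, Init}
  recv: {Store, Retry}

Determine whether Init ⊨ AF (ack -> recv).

No

Sat(ack -> recv) = {Store, Retry, Reset, Crit, Err, Done}
AF (ack -> recv): least fixpoint, start Z0 = {Store, Retry, Reset, Crit, Err, Done}, add states with every successor in Z. Already a fixed point.
Sat(AF (ack -> recv)) = {Store, Retry, Reset, Crit, Err, Done}
Init ∉ Sat(AF (ack -> recv)) = {Store, Retry, Reset, Crit, Err, Done}, so the formula does not hold at Init.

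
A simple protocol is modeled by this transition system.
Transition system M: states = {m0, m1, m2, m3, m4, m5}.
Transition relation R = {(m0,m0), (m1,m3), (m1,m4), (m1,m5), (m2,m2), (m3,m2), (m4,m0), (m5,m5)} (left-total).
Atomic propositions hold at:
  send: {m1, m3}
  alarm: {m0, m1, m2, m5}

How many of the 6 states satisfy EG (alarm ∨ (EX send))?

4

Sat(EX send) = {s : some successor in {m1, m3}} = {m1}
Sat(alarm ∨ (EX send)) = {m0, m1, m2, m5}
EG (alarm ∨ (EX send)): greatest fixpoint, start Z0 = {m0, m1, m2, m5}, keep only states in Sat with some successor in Z. Already a fixed point.
Sat(EG (alarm ∨ (EX send))) = {m0, m1, m2, m5}
|Sat(EG (alarm ∨ (EX send)))| = |{m0, m1, m2, m5}| = 4.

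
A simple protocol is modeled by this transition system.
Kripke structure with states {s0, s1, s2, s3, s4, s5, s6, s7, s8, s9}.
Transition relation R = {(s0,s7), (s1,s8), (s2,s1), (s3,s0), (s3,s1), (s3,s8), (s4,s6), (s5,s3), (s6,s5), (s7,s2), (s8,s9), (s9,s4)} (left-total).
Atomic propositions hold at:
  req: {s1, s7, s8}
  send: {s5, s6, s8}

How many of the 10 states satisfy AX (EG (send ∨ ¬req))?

6

Sat(¬req) = {s0, s2, s3, s4, s5, s6, s9}
Sat(send ∨ ¬req) = {s0, s2, s3, s4, s5, s6, s8, s9}
EG (send ∨ ¬req): greatest fixpoint, start Z0 = {s0, s2, s3, s4, s5, s6, s8, s9}, keep only states in Sat with some successor in Z. Z1 = {s3, s4, s5, s6, s8, s9}; fixed.
Sat(EG (send ∨ ¬req)) = {s3, s4, s5, s6, s8, s9}
Sat(AX (EG (send ∨ ¬req))) = {s : every successor in {s3, s4, s5, s6, s8, s9}} = {s1, s4, s5, s6, s8, s9}
|Sat(AX (EG (send ∨ ¬req)))| = |{s1, s4, s5, s6, s8, s9}| = 6.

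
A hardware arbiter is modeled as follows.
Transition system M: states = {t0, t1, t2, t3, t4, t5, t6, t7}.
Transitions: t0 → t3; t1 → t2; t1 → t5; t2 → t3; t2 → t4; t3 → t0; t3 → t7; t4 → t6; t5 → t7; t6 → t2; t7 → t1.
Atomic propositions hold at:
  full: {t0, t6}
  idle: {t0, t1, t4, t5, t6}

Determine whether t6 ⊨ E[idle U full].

Yes

E[idle U full]: least fixpoint, start Z0 = Sat(full) = {t0, t6}, add states in Sat(idle) with some successor in Z. Z1 = {t0, t4, t6}; fixed.
Sat(E[idle U full]) = {t0, t4, t6}
t6 ∈ Sat(E[idle U full]) = {t0, t4, t6}, so the formula holds at t6.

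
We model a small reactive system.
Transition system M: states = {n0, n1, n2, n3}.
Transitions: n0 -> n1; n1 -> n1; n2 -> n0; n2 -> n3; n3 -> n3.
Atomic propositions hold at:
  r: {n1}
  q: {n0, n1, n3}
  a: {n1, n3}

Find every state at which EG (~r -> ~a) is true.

{n0, n1, n2}

Sat(~r) = {n0, n2, n3}
Sat(~a) = {n0, n2}
Sat(~r -> ~a) = {n0, n1, n2}
EG (~r -> ~a): greatest fixpoint, start Z0 = {n0, n1, n2}, keep only states in Sat with some successor in Z. Already a fixed point.
Sat(EG (~r -> ~a)) = {n0, n1, n2}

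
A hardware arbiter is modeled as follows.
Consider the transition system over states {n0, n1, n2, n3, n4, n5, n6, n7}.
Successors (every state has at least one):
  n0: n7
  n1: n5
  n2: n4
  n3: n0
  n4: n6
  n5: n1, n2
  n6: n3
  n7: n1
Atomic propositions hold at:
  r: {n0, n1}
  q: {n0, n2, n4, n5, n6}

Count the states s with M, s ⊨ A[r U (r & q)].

Sat(r & q) = {n0}
A[r U (r & q)]: least fixpoint, start Z0 = Sat((r & q)) = {n0}, add states in Sat(r) with every successor in Z. Already a fixed point.
Sat(A[r U (r & q)]) = {n0}
|Sat(A[r U (r & q)])| = |{n0}| = 1.

1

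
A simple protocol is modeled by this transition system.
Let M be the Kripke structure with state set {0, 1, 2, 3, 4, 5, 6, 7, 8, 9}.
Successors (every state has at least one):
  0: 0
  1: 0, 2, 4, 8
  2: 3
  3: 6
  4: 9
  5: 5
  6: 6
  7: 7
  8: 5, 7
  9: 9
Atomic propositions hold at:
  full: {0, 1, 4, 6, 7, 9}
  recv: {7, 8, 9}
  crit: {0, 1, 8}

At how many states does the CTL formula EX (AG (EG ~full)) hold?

Sat(~full) = {2, 3, 5, 8}
EG ~full: greatest fixpoint, start Z0 = {2, 3, 5, 8}, keep only states in Sat with some successor in Z. Z1 = {2, 5, 8}; Z2 = {5, 8}; fixed.
Sat(EG ~full) = {5, 8}
AG (EG ~full): greatest fixpoint, start Z0 = {5, 8}, keep only states in Sat with every successor in Z. Z1 = {5}; fixed.
Sat(AG (EG ~full)) = {5}
Sat(EX (AG (EG ~full))) = {s : some successor in {5}} = {5, 8}
|Sat(EX (AG (EG ~full)))| = |{5, 8}| = 2.

2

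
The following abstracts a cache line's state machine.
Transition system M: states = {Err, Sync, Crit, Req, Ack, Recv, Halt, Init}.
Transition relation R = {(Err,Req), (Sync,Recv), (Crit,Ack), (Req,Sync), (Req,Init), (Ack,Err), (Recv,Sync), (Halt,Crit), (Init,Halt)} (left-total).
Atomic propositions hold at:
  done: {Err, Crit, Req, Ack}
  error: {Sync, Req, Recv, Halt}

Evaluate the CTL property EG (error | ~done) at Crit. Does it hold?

No

Sat(~done) = {Sync, Recv, Halt, Init}
Sat(error | ~done) = {Sync, Req, Recv, Halt, Init}
EG (error | ~done): greatest fixpoint, start Z0 = {Sync, Req, Recv, Halt, Init}, keep only states in Sat with some successor in Z. Z1 = {Sync, Req, Recv, Init}; Z2 = {Sync, Req, Recv}; fixed.
Sat(EG (error | ~done)) = {Sync, Req, Recv}
Crit ∉ Sat(EG (error | ~done)) = {Sync, Req, Recv}, so the formula does not hold at Crit.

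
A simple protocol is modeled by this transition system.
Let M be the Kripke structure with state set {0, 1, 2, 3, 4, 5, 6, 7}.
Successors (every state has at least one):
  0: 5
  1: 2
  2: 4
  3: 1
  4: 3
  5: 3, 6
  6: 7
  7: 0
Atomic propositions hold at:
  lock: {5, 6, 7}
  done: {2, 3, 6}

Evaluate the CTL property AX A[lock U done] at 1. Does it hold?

A[lock U done]: least fixpoint, start Z0 = Sat(done) = {2, 3, 6}, add states in Sat(lock) with every successor in Z. Z1 = {2, 3, 5, 6}; fixed.
Sat(A[lock U done]) = {2, 3, 5, 6}
Sat(AX A[lock U done]) = {s : every successor in {2, 3, 5, 6}} = {0, 1, 4, 5}
1 ∈ Sat(AX A[lock U done]) = {0, 1, 4, 5}, so the formula holds at 1.

Yes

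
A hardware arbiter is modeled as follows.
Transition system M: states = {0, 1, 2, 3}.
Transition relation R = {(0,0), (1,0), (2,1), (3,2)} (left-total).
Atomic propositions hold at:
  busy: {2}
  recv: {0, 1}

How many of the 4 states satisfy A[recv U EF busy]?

2

EF busy: least fixpoint, start Z0 = {2}, add states with some successor in Z. Z1 = {2, 3}; fixed.
Sat(EF busy) = {2, 3}
A[recv U EF busy]: least fixpoint, start Z0 = Sat(EF busy) = {2, 3}, add states in Sat(recv) with every successor in Z. Already a fixed point.
Sat(A[recv U EF busy]) = {2, 3}
|Sat(A[recv U EF busy])| = |{2, 3}| = 2.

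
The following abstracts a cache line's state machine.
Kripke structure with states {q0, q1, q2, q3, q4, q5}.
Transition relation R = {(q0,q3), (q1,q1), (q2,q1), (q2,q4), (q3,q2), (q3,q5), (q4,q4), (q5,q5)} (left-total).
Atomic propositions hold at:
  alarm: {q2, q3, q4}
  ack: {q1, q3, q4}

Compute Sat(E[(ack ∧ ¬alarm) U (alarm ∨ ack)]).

Sat(¬alarm) = {q0, q1, q5}
Sat(ack ∧ ¬alarm) = {q1}
Sat(alarm ∨ ack) = {q1, q2, q3, q4}
E[(ack ∧ ¬alarm) U (alarm ∨ ack)]: least fixpoint, start Z0 = Sat((alarm ∨ ack)) = {q1, q2, q3, q4}, add states in Sat(ack ∧ ¬alarm) with some successor in Z. Already a fixed point.
Sat(E[(ack ∧ ¬alarm) U (alarm ∨ ack)]) = {q1, q2, q3, q4}

{q1, q2, q3, q4}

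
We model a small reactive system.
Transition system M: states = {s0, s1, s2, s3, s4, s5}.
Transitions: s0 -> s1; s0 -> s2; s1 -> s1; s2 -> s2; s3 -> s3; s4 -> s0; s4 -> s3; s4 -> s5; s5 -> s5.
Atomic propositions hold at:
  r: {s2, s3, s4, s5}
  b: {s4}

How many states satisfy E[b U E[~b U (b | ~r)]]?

Sat(~b) = {s0, s1, s2, s3, s5}
Sat(~r) = {s0, s1}
Sat(b | ~r) = {s0, s1, s4}
E[~b U (b | ~r)]: least fixpoint, start Z0 = Sat((b | ~r)) = {s0, s1, s4}, add states in Sat(~b) with some successor in Z. Already a fixed point.
Sat(E[~b U (b | ~r)]) = {s0, s1, s4}
E[b U E[~b U (b | ~r)]]: least fixpoint, start Z0 = Sat(E[~b U (b | ~r)]) = {s0, s1, s4}, add states in Sat(b) with some successor in Z. Already a fixed point.
Sat(E[b U E[~b U (b | ~r)]]) = {s0, s1, s4}
|Sat(E[b U E[~b U (b | ~r)]])| = |{s0, s1, s4}| = 3.

3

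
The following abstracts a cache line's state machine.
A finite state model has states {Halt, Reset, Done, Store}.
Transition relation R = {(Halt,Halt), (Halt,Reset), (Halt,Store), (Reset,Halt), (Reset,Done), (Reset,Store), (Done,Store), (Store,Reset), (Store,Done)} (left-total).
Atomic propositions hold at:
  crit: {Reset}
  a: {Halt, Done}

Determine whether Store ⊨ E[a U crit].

E[a U crit]: least fixpoint, start Z0 = Sat(crit) = {Reset}, add states in Sat(a) with some successor in Z. Z1 = {Halt, Reset}; fixed.
Sat(E[a U crit]) = {Halt, Reset}
Store ∉ Sat(E[a U crit]) = {Halt, Reset}, so the formula does not hold at Store.

No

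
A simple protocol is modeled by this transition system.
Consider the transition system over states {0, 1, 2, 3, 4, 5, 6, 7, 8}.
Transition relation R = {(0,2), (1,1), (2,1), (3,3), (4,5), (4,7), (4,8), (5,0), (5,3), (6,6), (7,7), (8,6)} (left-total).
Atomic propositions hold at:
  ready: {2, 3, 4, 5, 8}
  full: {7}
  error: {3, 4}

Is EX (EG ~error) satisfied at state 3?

No

Sat(~error) = {0, 1, 2, 5, 6, 7, 8}
EG ~error: greatest fixpoint, start Z0 = {0, 1, 2, 5, 6, 7, 8}, keep only states in Sat with some successor in Z. Already a fixed point.
Sat(EG ~error) = {0, 1, 2, 5, 6, 7, 8}
Sat(EX (EG ~error)) = {s : some successor in {0, 1, 2, 5, 6, 7, 8}} = {0, 1, 2, 4, 5, 6, 7, 8}
3 ∉ Sat(EX (EG ~error)) = {0, 1, 2, 4, 5, 6, 7, 8}, so the formula does not hold at 3.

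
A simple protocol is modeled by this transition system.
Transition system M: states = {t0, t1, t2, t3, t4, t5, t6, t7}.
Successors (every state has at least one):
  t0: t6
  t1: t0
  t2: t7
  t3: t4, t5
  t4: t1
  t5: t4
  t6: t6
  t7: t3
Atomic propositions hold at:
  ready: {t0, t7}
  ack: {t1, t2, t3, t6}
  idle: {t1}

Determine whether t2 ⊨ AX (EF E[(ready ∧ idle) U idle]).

Yes

Sat(ready ∧ idle) = ∅
E[(ready ∧ idle) U idle]: least fixpoint, start Z0 = Sat(idle) = {t1}, add states in Sat(ready ∧ idle) with some successor in Z. Already a fixed point.
Sat(E[(ready ∧ idle) U idle]) = {t1}
EF E[(ready ∧ idle) U idle]: least fixpoint, start Z0 = {t1}, add states with some successor in Z. Z1 = {t1, t4}; Z2 = {t1, t3, t4, t5}; Z3 = {t1, t3, t4, t5, t7}; Z4 = {t1, t2, t3, t4, t5, t7}; fixed.
Sat(EF E[(ready ∧ idle) U idle]) = {t1, t2, t3, t4, t5, t7}
Sat(AX (EF E[(ready ∧ idle) U idle])) = {s : every successor in {t1, t2, t3, t4, t5, t7}} = {t2, t3, t4, t5, t7}
t2 ∈ Sat(AX (EF E[(ready ∧ idle) U idle])) = {t2, t3, t4, t5, t7}, so the formula holds at t2.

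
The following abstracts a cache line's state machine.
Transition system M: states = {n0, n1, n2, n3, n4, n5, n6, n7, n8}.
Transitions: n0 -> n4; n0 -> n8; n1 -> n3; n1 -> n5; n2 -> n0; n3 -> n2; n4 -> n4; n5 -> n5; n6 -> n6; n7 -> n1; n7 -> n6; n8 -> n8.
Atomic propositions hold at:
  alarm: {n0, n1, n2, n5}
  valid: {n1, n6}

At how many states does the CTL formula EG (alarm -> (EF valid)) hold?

4

EF valid: least fixpoint, start Z0 = {n1, n6}, add states with some successor in Z. Z1 = {n1, n6, n7}; fixed.
Sat(EF valid) = {n1, n6, n7}
Sat(alarm -> (EF valid)) = {n1, n3, n4, n6, n7, n8}
EG (alarm -> (EF valid)): greatest fixpoint, start Z0 = {n1, n3, n4, n6, n7, n8}, keep only states in Sat with some successor in Z. Z1 = {n1, n4, n6, n7, n8}; Z2 = {n4, n6, n7, n8}; fixed.
Sat(EG (alarm -> (EF valid))) = {n4, n6, n7, n8}
|Sat(EG (alarm -> (EF valid)))| = |{n4, n6, n7, n8}| = 4.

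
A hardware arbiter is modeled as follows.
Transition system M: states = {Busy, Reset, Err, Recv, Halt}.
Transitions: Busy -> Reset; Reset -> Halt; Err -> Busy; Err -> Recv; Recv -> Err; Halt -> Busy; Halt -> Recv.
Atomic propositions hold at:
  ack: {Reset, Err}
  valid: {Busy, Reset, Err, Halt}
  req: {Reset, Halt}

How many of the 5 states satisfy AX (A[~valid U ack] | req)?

3

Sat(~valid) = {Recv}
A[~valid U ack]: least fixpoint, start Z0 = Sat(ack) = {Reset, Err}, add states in Sat(~valid) with every successor in Z. Z1 = {Reset, Err, Recv}; fixed.
Sat(A[~valid U ack]) = {Reset, Err, Recv}
Sat(A[~valid U ack] | req) = {Reset, Err, Recv, Halt}
Sat(AX (A[~valid U ack] | req)) = {s : every successor in {Reset, Err, Recv, Halt}} = {Busy, Reset, Recv}
|Sat(AX (A[~valid U ack] | req))| = |{Busy, Reset, Recv}| = 3.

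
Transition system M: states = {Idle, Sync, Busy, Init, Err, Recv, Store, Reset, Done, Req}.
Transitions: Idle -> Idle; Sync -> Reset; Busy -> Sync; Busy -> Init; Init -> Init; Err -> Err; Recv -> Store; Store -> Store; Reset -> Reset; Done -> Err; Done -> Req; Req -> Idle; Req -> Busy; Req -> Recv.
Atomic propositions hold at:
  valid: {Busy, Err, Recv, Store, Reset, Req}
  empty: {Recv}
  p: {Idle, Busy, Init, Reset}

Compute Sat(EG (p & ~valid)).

Sat(~valid) = {Idle, Sync, Init, Done}
Sat(p & ~valid) = {Idle, Init}
EG (p & ~valid): greatest fixpoint, start Z0 = {Idle, Init}, keep only states in Sat with some successor in Z. Already a fixed point.
Sat(EG (p & ~valid)) = {Idle, Init}

{Idle, Init}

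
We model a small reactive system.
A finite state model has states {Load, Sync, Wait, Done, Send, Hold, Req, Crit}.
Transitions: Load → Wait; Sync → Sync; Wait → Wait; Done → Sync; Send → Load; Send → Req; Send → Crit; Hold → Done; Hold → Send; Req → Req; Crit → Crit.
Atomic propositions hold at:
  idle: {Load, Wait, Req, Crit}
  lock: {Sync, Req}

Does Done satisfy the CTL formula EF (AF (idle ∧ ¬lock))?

Sat(¬lock) = {Load, Wait, Done, Send, Hold, Crit}
Sat(idle ∧ ¬lock) = {Load, Wait, Crit}
AF (idle ∧ ¬lock): least fixpoint, start Z0 = {Load, Wait, Crit}, add states with every successor in Z. Already a fixed point.
Sat(AF (idle ∧ ¬lock)) = {Load, Wait, Crit}
EF (AF (idle ∧ ¬lock)): least fixpoint, start Z0 = {Load, Wait, Crit}, add states with some successor in Z. Z1 = {Load, Wait, Send, Crit}; Z2 = {Load, Wait, Send, Hold, Crit}; fixed.
Sat(EF (AF (idle ∧ ¬lock))) = {Load, Wait, Send, Hold, Crit}
Done ∉ Sat(EF (AF (idle ∧ ¬lock))) = {Load, Wait, Send, Hold, Crit}, so the formula does not hold at Done.

No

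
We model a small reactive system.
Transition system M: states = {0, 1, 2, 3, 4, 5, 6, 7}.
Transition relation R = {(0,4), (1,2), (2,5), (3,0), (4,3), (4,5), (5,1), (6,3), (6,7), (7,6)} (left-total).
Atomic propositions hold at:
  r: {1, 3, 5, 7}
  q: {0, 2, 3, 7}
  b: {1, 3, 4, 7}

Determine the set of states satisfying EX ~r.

Sat(~r) = {0, 2, 4, 6}
Sat(EX ~r) = {s : some successor in {0, 2, 4, 6}} = {0, 1, 3, 7}

{0, 1, 3, 7}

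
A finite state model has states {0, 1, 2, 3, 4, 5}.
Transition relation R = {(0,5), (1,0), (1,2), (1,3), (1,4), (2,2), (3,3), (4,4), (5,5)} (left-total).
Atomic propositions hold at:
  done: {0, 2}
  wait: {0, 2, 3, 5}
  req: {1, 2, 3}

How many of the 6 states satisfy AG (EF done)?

1

EF done: least fixpoint, start Z0 = {0, 2}, add states with some successor in Z. Z1 = {0, 1, 2}; fixed.
Sat(EF done) = {0, 1, 2}
AG (EF done): greatest fixpoint, start Z0 = {0, 1, 2}, keep only states in Sat with every successor in Z. Z1 = {2}; fixed.
Sat(AG (EF done)) = {2}
|Sat(AG (EF done))| = |{2}| = 1.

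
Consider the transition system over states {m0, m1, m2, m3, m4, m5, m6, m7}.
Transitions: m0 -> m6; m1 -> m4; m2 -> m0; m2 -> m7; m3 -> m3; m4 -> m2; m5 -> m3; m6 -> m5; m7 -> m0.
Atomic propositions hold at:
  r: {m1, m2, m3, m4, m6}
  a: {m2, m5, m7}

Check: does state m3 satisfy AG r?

AG r: greatest fixpoint, start Z0 = {m1, m2, m3, m4, m6}, keep only states in Sat with every successor in Z. Z1 = {m1, m3, m4}; Z2 = {m1, m3}; Z3 = {m3}; fixed.
Sat(AG r) = {m3}
m3 ∈ Sat(AG r) = {m3}, so the formula holds at m3.

Yes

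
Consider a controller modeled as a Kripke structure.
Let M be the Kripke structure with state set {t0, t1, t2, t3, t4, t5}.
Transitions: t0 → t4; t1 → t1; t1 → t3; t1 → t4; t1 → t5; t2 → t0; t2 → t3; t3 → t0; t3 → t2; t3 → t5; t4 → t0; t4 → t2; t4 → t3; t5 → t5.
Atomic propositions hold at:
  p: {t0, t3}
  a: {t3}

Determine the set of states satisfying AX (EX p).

{t0}

Sat(EX p) = {s : some successor in {t0, t3}} = {t1, t2, t3, t4}
Sat(AX (EX p)) = {s : every successor in {t1, t2, t3, t4}} = {t0}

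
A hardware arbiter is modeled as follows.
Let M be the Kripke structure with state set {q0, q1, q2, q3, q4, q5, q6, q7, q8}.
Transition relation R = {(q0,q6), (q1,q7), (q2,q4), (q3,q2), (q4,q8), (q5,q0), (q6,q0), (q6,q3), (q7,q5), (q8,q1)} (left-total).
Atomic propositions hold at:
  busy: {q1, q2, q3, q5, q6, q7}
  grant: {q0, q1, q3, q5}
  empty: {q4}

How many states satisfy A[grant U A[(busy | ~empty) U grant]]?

Sat(~empty) = {q0, q1, q2, q3, q5, q6, q7, q8}
Sat(busy | ~empty) = {q0, q1, q2, q3, q5, q6, q7, q8}
A[(busy | ~empty) U grant]: least fixpoint, start Z0 = Sat(grant) = {q0, q1, q3, q5}, add states in Sat(busy | ~empty) with every successor in Z. Z1 = {q0, q1, q3, q5, q6, q7, q8}; fixed.
Sat(A[(busy | ~empty) U grant]) = {q0, q1, q3, q5, q6, q7, q8}
A[grant U A[(busy | ~empty) U grant]]: least fixpoint, start Z0 = Sat(A[(busy | ~empty) U grant]) = {q0, q1, q3, q5, q6, q7, q8}, add states in Sat(grant) with every successor in Z. Already a fixed point.
Sat(A[grant U A[(busy | ~empty) U grant]]) = {q0, q1, q3, q5, q6, q7, q8}
|Sat(A[grant U A[(busy | ~empty) U grant]])| = |{q0, q1, q3, q5, q6, q7, q8}| = 7.

7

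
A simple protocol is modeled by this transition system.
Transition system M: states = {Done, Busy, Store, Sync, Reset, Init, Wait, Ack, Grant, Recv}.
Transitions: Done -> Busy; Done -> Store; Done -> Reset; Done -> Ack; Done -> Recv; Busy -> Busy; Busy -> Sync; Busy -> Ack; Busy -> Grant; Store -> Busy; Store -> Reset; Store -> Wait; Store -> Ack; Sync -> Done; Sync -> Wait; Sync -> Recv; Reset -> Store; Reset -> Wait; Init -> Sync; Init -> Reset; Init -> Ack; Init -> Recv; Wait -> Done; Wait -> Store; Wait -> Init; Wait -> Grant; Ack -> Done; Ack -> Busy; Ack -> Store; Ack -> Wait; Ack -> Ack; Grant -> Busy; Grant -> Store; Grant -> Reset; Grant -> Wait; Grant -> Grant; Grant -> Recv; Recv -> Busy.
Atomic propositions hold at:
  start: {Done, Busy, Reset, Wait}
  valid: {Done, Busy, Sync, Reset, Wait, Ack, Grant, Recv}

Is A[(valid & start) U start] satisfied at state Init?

No

Sat(valid & start) = {Done, Busy, Reset, Wait}
A[(valid & start) U start]: least fixpoint, start Z0 = Sat(start) = {Done, Busy, Reset, Wait}, add states in Sat(valid & start) with every successor in Z. Already a fixed point.
Sat(A[(valid & start) U start]) = {Done, Busy, Reset, Wait}
Init ∉ Sat(A[(valid & start) U start]) = {Done, Busy, Reset, Wait}, so the formula does not hold at Init.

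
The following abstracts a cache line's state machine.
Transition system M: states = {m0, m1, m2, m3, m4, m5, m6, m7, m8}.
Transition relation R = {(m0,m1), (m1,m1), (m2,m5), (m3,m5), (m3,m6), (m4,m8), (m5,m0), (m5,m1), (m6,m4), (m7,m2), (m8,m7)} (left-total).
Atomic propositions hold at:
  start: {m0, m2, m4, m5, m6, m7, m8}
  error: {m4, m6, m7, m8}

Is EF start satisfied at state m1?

EF start: least fixpoint, start Z0 = {m0, m2, m4, m5, m6, m7, m8}, add states with some successor in Z. Z1 = {m0, m2, m3, m4, m5, m6, m7, m8}; fixed.
Sat(EF start) = {m0, m2, m3, m4, m5, m6, m7, m8}
m1 ∉ Sat(EF start) = {m0, m2, m3, m4, m5, m6, m7, m8}, so the formula does not hold at m1.

No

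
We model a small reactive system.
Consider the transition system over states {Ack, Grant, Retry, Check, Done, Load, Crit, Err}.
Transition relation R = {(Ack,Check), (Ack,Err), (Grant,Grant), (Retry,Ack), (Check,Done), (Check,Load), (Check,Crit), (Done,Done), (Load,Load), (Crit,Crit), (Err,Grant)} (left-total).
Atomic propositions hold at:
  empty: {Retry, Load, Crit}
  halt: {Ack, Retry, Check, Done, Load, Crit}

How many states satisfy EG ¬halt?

2

Sat(¬halt) = {Grant, Err}
EG ¬halt: greatest fixpoint, start Z0 = {Grant, Err}, keep only states in Sat with some successor in Z. Already a fixed point.
Sat(EG ¬halt) = {Grant, Err}
|Sat(EG ¬halt)| = |{Grant, Err}| = 2.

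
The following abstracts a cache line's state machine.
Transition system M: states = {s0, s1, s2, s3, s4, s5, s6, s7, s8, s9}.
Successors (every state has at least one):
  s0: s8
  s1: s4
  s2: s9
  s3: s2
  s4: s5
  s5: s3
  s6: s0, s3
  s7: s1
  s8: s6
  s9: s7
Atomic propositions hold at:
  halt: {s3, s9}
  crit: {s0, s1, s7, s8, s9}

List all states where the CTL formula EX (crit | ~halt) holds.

{s0, s1, s2, s3, s4, s6, s7, s8, s9}

Sat(~halt) = {s0, s1, s2, s4, s5, s6, s7, s8}
Sat(crit | ~halt) = {s0, s1, s2, s4, s5, s6, s7, s8, s9}
Sat(EX (crit | ~halt)) = {s : some successor in {s0, s1, s2, s4, s5, s6, s7, s8, s9}} = {s0, s1, s2, s3, s4, s6, s7, s8, s9}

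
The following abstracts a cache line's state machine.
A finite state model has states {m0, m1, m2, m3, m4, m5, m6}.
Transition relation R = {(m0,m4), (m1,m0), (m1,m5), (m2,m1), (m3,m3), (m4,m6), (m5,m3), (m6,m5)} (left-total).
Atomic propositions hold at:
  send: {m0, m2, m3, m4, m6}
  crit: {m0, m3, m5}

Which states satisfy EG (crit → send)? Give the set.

Sat(crit → send) = {m0, m1, m2, m3, m4, m6}
EG (crit → send): greatest fixpoint, start Z0 = {m0, m1, m2, m3, m4, m6}, keep only states in Sat with some successor in Z. Z1 = {m0, m1, m2, m3, m4}; Z2 = {m0, m1, m2, m3}; Z3 = {m1, m2, m3}; Z4 = {m2, m3}; Z5 = {m3}; fixed.
Sat(EG (crit → send)) = {m3}

{m3}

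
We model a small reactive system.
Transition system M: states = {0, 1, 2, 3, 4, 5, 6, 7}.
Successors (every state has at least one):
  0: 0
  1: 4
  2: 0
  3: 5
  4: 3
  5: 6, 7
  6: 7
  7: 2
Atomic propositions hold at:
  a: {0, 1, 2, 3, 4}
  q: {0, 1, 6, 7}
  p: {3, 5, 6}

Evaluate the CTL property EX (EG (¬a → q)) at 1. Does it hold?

Sat(¬a) = {5, 6, 7}
Sat(¬a → q) = {0, 1, 2, 3, 4, 6, 7}
EG (¬a → q): greatest fixpoint, start Z0 = {0, 1, 2, 3, 4, 6, 7}, keep only states in Sat with some successor in Z. Z1 = {0, 1, 2, 4, 6, 7}; Z2 = {0, 1, 2, 6, 7}; Z3 = {0, 2, 6, 7}; fixed.
Sat(EG (¬a → q)) = {0, 2, 6, 7}
Sat(EX (EG (¬a → q))) = {s : some successor in {0, 2, 6, 7}} = {0, 2, 5, 6, 7}
1 ∉ Sat(EX (EG (¬a → q))) = {0, 2, 5, 6, 7}, so the formula does not hold at 1.

No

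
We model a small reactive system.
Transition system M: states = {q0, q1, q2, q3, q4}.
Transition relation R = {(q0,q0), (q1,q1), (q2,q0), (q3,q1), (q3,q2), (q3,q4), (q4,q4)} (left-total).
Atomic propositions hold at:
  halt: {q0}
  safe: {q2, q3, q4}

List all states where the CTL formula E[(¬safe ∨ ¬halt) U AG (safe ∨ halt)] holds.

{q0, q2, q3, q4}

Sat(¬safe) = {q0, q1}
Sat(¬halt) = {q1, q2, q3, q4}
Sat(¬safe ∨ ¬halt) = {q0, q1, q2, q3, q4}
Sat(safe ∨ halt) = {q0, q2, q3, q4}
AG (safe ∨ halt): greatest fixpoint, start Z0 = {q0, q2, q3, q4}, keep only states in Sat with every successor in Z. Z1 = {q0, q2, q4}; fixed.
Sat(AG (safe ∨ halt)) = {q0, q2, q4}
E[(¬safe ∨ ¬halt) U AG (safe ∨ halt)]: least fixpoint, start Z0 = Sat(AG (safe ∨ halt)) = {q0, q2, q4}, add states in Sat(¬safe ∨ ¬halt) with some successor in Z. Z1 = {q0, q2, q3, q4}; fixed.
Sat(E[(¬safe ∨ ¬halt) U AG (safe ∨ halt)]) = {q0, q2, q3, q4}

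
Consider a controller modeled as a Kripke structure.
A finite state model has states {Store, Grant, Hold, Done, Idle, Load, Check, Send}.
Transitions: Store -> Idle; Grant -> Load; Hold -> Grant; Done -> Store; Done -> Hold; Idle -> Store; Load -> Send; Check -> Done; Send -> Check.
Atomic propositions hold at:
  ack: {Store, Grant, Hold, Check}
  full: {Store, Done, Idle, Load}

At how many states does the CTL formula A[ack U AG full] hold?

2

AG full: greatest fixpoint, start Z0 = {Store, Done, Idle, Load}, keep only states in Sat with every successor in Z. Z1 = {Store, Idle}; fixed.
Sat(AG full) = {Store, Idle}
A[ack U AG full]: least fixpoint, start Z0 = Sat(AG full) = {Store, Idle}, add states in Sat(ack) with every successor in Z. Already a fixed point.
Sat(A[ack U AG full]) = {Store, Idle}
|Sat(A[ack U AG full])| = |{Store, Idle}| = 2.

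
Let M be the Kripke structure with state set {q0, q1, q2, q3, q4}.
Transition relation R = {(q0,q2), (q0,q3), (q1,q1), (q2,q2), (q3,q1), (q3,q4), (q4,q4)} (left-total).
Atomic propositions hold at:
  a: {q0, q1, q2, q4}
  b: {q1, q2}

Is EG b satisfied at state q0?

EG b: greatest fixpoint, start Z0 = {q1, q2}, keep only states in Sat with some successor in Z. Already a fixed point.
Sat(EG b) = {q1, q2}
q0 ∉ Sat(EG b) = {q1, q2}, so the formula does not hold at q0.

No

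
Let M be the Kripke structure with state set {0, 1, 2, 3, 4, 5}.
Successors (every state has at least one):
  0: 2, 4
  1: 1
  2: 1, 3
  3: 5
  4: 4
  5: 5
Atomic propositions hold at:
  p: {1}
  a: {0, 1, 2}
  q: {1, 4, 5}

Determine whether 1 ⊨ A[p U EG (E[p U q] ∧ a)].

Yes

E[p U q]: least fixpoint, start Z0 = Sat(q) = {1, 4, 5}, add states in Sat(p) with some successor in Z. Already a fixed point.
Sat(E[p U q]) = {1, 4, 5}
Sat(E[p U q] ∧ a) = {1}
EG (E[p U q] ∧ a): greatest fixpoint, start Z0 = {1}, keep only states in Sat with some successor in Z. Already a fixed point.
Sat(EG (E[p U q] ∧ a)) = {1}
A[p U EG (E[p U q] ∧ a)]: least fixpoint, start Z0 = Sat(EG (E[p U q] ∧ a)) = {1}, add states in Sat(p) with every successor in Z. Already a fixed point.
Sat(A[p U EG (E[p U q] ∧ a)]) = {1}
1 ∈ Sat(A[p U EG (E[p U q] ∧ a)]) = {1}, so the formula holds at 1.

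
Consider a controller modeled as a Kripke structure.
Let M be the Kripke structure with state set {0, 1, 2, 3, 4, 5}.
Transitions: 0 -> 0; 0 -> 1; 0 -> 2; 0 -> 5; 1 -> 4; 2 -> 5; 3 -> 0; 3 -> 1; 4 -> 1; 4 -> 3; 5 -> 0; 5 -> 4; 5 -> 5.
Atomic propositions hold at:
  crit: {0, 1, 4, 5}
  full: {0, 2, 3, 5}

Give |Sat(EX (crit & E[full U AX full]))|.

Sat(AX full) = {s : every successor in {0, 2, 3, 5}} = {2}
E[full U AX full]: least fixpoint, start Z0 = Sat(AX full) = {2}, add states in Sat(full) with some successor in Z. Z1 = {0, 2}; Z2 = {0, 2, 3, 5}; fixed.
Sat(E[full U AX full]) = {0, 2, 3, 5}
Sat(crit & E[full U AX full]) = {0, 5}
Sat(EX (crit & E[full U AX full])) = {s : some successor in {0, 5}} = {0, 2, 3, 5}
|Sat(EX (crit & E[full U AX full]))| = |{0, 2, 3, 5}| = 4.

4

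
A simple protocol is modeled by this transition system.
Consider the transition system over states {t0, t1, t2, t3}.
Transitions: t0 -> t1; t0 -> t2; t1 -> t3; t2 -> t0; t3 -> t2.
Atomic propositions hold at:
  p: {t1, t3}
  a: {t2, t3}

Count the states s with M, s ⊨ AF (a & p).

Sat(a & p) = {t3}
AF (a & p): least fixpoint, start Z0 = {t3}, add states with every successor in Z. Z1 = {t1, t3}; fixed.
Sat(AF (a & p)) = {t1, t3}
|Sat(AF (a & p))| = |{t1, t3}| = 2.

2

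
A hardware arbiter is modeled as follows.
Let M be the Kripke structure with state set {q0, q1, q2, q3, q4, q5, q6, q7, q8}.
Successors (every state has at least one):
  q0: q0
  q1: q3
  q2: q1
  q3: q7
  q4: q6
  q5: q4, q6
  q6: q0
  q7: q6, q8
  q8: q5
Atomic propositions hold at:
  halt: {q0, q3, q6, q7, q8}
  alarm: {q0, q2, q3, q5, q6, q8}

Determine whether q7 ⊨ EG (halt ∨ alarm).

Sat(halt ∨ alarm) = {q0, q2, q3, q5, q6, q7, q8}
EG (halt ∨ alarm): greatest fixpoint, start Z0 = {q0, q2, q3, q5, q6, q7, q8}, keep only states in Sat with some successor in Z. Z1 = {q0, q3, q5, q6, q7, q8}; fixed.
Sat(EG (halt ∨ alarm)) = {q0, q3, q5, q6, q7, q8}
q7 ∈ Sat(EG (halt ∨ alarm)) = {q0, q3, q5, q6, q7, q8}, so the formula holds at q7.

Yes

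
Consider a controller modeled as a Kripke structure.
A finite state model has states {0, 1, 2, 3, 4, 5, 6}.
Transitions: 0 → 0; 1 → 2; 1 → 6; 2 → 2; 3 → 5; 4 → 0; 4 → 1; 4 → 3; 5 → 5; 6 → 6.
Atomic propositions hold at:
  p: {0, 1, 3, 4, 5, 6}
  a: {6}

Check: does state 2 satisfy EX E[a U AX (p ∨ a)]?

No

Sat(p ∨ a) = {0, 1, 3, 4, 5, 6}
Sat(AX (p ∨ a)) = {s : every successor in {0, 1, 3, 4, 5, 6}} = {0, 3, 4, 5, 6}
E[a U AX (p ∨ a)]: least fixpoint, start Z0 = Sat(AX (p ∨ a)) = {0, 3, 4, 5, 6}, add states in Sat(a) with some successor in Z. Already a fixed point.
Sat(E[a U AX (p ∨ a)]) = {0, 3, 4, 5, 6}
Sat(EX E[a U AX (p ∨ a)]) = {s : some successor in {0, 3, 4, 5, 6}} = {0, 1, 3, 4, 5, 6}
2 ∉ Sat(EX E[a U AX (p ∨ a)]) = {0, 1, 3, 4, 5, 6}, so the formula does not hold at 2.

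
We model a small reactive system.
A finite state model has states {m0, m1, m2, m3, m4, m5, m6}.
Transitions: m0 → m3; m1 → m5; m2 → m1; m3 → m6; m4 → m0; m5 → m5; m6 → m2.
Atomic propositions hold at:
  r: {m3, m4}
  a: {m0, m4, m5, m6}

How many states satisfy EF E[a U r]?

3

E[a U r]: least fixpoint, start Z0 = Sat(r) = {m3, m4}, add states in Sat(a) with some successor in Z. Z1 = {m0, m3, m4}; fixed.
Sat(E[a U r]) = {m0, m3, m4}
EF E[a U r]: least fixpoint, start Z0 = {m0, m3, m4}, add states with some successor in Z. Already a fixed point.
Sat(EF E[a U r]) = {m0, m3, m4}
|Sat(EF E[a U r])| = |{m0, m3, m4}| = 3.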